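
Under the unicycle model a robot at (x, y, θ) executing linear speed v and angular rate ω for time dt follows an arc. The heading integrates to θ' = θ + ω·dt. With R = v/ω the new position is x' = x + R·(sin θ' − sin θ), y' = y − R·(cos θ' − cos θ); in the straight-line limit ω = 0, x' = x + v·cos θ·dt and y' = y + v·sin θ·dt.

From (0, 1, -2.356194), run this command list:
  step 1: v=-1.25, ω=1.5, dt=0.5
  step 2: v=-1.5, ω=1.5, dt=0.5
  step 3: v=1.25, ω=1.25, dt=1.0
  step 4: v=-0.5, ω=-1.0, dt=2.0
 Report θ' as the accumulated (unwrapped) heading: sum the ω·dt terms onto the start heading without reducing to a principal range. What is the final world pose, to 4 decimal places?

step 1: θ'=-1.6062 (R=-0.8333) → pose (0.2436, 1.5598, -1.6062)
step 2: θ'=-0.8562 (R=-1.0000) → pose (-0.0005, 2.2505, -0.8562)
step 3: θ'=0.3938 (R=1.0000) → pose (1.1386, 1.9823, 0.3938)
step 4: θ'=-1.6062 (R=0.5000) → pose (0.4471, 2.4618, -1.6062)

(0.4471, 2.4618, -1.6062)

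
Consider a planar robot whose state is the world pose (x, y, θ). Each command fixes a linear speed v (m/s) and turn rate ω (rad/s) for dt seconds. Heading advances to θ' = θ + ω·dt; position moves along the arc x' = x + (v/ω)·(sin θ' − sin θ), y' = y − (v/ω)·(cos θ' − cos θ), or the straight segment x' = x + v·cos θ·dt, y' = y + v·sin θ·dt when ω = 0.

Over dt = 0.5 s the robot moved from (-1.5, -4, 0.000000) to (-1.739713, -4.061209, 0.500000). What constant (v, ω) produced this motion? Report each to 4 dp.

Δθ = 0.500000 − 0.000000 = 0.500000
ω = Δθ/dt = 0.500000/0.5 = 1.0000
R = Δx/(sin θ' − sin θ) = -0.5000
v = R·ω = -0.5000·1.0000 = -0.5000

v = -0.5000, ω = 1.0000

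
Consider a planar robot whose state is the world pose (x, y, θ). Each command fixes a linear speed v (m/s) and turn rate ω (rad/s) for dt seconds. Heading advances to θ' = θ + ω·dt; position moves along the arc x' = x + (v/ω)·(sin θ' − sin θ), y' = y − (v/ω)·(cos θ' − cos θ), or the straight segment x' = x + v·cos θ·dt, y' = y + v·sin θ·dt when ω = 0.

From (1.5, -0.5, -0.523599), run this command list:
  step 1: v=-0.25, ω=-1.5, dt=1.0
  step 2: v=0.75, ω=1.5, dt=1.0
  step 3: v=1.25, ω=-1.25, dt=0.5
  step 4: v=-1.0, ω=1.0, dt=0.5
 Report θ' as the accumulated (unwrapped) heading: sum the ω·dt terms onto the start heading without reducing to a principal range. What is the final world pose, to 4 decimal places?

step 1: θ'=-2.0236 (R=0.1667) → pose (1.4335, -0.2827, -2.0236)
step 2: θ'=-0.5236 (R=0.5000) → pose (1.6331, -0.9345, -0.5236)
step 3: θ'=-1.1486 (R=-1.0000) → pose (2.0453, -1.3908, -1.1486)
step 4: θ'=-0.6486 (R=-1.0000) → pose (1.7371, -1.0036, -0.6486)

(1.7371, -1.0036, -0.6486)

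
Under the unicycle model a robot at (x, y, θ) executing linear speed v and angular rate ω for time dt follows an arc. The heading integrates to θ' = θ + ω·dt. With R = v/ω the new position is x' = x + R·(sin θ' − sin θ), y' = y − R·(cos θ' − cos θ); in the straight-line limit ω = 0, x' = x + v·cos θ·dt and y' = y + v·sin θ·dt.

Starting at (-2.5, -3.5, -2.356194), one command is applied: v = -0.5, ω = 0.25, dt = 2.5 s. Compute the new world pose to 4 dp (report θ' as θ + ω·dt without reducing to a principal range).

(-1.9399, -2.4052, -1.7312)

θ' = -2.3562 + 0.25·2.5 = -1.7312
R = v/ω = -0.5/0.25 = -2.0000
x' = -2.5 + -2.0000·(sin -1.7312 − sin -2.3562) = -1.9399
y' = -3.5 − -2.0000·(cos -1.7312 − cos -2.3562) = -2.4052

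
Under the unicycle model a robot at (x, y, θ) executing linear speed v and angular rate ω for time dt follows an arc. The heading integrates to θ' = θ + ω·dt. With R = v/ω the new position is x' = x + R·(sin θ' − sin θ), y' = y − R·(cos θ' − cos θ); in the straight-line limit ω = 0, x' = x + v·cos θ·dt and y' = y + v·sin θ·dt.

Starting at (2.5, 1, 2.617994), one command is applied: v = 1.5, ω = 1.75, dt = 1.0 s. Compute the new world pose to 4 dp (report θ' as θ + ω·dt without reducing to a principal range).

θ' = 2.6180 + 1.75·1.0 = 4.3680
R = v/ω = 1.5/1.75 = 0.8571
x' = 2.5 + 0.8571·(sin 4.3680 − sin 2.6180) = 1.2646
y' = 1 − 0.8571·(cos 4.3680 − cos 2.6180) = 0.5471

(1.2646, 0.5471, 4.3680)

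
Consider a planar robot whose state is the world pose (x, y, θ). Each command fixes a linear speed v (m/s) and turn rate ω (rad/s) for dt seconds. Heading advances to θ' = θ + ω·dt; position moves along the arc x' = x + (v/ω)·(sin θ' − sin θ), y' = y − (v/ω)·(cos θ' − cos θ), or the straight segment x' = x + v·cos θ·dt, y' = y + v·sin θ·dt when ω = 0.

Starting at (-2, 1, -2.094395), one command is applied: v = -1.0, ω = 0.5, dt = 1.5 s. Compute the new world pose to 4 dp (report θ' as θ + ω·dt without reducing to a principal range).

(-1.7831, 2.4489, -1.3444)

θ' = -2.0944 + 0.5·1.5 = -1.3444
R = v/ω = -1.0/0.5 = -2.0000
x' = -2 + -2.0000·(sin -1.3444 − sin -2.0944) = -1.7831
y' = 1 − -2.0000·(cos -1.3444 − cos -2.0944) = 2.4489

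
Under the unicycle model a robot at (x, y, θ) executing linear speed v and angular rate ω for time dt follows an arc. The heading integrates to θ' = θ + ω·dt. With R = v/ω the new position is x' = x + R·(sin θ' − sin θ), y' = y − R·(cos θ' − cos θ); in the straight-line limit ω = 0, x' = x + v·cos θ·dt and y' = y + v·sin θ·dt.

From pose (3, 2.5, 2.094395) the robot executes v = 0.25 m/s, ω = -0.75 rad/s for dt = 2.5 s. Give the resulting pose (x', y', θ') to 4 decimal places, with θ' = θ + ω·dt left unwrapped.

θ' = 2.0944 + -0.75·2.5 = 0.2194
R = v/ω = 0.25/-0.75 = -0.3333
x' = 3 + -0.3333·(sin 0.2194 − sin 2.0944) = 3.2161
y' = 2.5 − -0.3333·(cos 0.2194 − cos 2.0944) = 2.9920

(3.2161, 2.9920, 0.2194)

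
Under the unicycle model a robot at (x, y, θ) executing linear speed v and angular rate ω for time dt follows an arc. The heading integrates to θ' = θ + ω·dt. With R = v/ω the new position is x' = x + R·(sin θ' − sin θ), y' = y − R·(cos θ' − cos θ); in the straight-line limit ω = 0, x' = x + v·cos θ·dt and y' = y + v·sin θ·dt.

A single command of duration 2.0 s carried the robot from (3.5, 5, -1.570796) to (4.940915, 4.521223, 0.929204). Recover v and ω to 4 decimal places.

Δθ = 0.929204 − -1.570796 = 2.500000
ω = Δθ/dt = 2.500000/2.0 = 1.2500
R = Δx/(sin θ' − sin θ) = 0.8000
v = R·ω = 0.8000·1.2500 = 1.0000

v = 1.0000, ω = 1.2500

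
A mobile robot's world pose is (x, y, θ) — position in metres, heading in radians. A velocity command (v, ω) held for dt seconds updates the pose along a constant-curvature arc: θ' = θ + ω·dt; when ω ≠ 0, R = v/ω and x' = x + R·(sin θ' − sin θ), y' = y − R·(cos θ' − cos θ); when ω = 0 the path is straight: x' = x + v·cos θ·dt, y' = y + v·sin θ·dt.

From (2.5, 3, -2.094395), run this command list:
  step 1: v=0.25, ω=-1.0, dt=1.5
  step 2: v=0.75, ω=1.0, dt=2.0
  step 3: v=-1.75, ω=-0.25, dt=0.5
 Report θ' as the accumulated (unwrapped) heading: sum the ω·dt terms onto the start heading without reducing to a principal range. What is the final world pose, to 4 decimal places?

step 1: θ'=-3.5944 (R=-0.2500) → pose (2.1741, 2.9002, -3.5944)
step 2: θ'=-1.5944 (R=0.7500) → pose (1.0962, 2.2435, -1.5944)
step 3: θ'=-1.7194 (R=7.0000) → pose (1.1714, 3.1147, -1.7194)

(1.1714, 3.1147, -1.7194)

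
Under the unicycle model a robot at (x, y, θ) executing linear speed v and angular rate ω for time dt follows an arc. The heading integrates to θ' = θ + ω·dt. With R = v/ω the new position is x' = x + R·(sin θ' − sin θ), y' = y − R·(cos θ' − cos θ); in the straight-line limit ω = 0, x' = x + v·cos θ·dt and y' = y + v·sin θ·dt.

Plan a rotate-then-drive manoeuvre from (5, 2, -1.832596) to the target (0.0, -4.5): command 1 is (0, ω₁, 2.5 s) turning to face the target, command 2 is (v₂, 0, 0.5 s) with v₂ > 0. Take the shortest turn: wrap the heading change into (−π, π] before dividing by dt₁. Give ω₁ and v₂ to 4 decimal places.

ω₁ = -0.1576, v₂ = 16.4012

heading to target = atan2(-4.5−2, 0−5) = -2.2265
Δθ = wrap(-2.2265 − -1.8326) = -0.3939; ω₁ = Δθ/dt₁ = -0.1576
distance = √((0−5)² + (-4.5−2)²) = 8.2006; v₂ = distance/dt₂ = 16.4012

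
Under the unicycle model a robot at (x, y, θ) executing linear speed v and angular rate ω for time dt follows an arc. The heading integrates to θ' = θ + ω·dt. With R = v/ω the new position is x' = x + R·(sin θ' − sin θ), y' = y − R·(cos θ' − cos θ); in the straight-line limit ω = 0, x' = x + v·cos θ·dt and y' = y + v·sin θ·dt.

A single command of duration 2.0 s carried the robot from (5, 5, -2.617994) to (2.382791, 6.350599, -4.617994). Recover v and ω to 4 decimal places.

v = 1.7500, ω = -1.0000

Δθ = -4.617994 − -2.617994 = -2.000000
ω = Δθ/dt = -2.000000/2.0 = -1.0000
R = Δx/(sin θ' − sin θ) = -1.7500
v = R·ω = -1.7500·-1.0000 = 1.7500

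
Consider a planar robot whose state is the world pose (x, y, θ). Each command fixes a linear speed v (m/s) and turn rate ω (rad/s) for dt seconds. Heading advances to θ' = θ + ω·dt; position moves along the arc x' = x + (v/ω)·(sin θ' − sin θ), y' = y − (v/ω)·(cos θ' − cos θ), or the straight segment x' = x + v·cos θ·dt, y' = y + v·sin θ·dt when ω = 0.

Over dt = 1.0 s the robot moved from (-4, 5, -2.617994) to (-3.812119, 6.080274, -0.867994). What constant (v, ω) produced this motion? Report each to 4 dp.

v = -1.2500, ω = 1.7500

Δθ = -0.867994 − -2.617994 = 1.750000
ω = Δθ/dt = 1.750000/1.0 = 1.7500
R = −Δy/(cos θ' − cos θ) = -0.7143
v = R·ω = -0.7143·1.7500 = -1.2500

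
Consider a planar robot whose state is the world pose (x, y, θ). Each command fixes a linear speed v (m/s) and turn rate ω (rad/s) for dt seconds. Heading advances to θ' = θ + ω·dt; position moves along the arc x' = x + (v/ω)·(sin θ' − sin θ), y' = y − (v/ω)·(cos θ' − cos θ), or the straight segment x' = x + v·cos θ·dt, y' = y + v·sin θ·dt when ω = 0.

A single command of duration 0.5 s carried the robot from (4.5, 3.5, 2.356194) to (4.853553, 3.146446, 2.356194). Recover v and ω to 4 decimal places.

v = -1.0000, ω = 0.0000

Δθ = 2.356194 − 2.356194 = 0.000000
ω = Δθ/dt = 0.000000/0.5 = 0.0000
ω = 0 → v = (Δx·cos θ + Δy·sin θ)/dt = -1.0000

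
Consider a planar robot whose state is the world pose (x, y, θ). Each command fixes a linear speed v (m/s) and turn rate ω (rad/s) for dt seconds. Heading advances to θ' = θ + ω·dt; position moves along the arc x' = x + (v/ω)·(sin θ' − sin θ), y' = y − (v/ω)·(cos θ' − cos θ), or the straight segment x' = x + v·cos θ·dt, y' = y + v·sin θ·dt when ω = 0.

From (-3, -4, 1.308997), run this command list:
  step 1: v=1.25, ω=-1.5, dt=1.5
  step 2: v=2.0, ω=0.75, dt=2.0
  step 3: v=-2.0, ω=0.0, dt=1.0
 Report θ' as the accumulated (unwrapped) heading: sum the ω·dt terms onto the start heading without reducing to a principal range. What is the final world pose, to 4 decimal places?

(0.3521, -5.4757, 0.5590)

step 1: θ'=-0.9410 (R=-0.8333) → pose (-1.5216, -3.7249, -0.9410)
step 2: θ'=0.5590 (R=2.6667) → pose (2.0477, -4.4150, 0.5590)
step 3: θ'=0.5590 (straight) → pose (0.3521, -5.4757, 0.5590)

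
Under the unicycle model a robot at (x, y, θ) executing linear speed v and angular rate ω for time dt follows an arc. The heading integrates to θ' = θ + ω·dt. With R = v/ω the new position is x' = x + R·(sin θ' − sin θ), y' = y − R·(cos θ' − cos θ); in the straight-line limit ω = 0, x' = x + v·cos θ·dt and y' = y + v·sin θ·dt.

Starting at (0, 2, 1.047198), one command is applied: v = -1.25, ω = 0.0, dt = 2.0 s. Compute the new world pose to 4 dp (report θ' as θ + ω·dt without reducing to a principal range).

(-1.2500, -0.1651, 1.0472)

θ' = 1.0472 + 0.0·2.0 = 1.0472
ω = 0 → straight: x' = 0 + -1.25·cos(1.0472)·2.0 = -1.2500
y' = 2 + -1.25·sin(1.0472)·2.0 = -0.1651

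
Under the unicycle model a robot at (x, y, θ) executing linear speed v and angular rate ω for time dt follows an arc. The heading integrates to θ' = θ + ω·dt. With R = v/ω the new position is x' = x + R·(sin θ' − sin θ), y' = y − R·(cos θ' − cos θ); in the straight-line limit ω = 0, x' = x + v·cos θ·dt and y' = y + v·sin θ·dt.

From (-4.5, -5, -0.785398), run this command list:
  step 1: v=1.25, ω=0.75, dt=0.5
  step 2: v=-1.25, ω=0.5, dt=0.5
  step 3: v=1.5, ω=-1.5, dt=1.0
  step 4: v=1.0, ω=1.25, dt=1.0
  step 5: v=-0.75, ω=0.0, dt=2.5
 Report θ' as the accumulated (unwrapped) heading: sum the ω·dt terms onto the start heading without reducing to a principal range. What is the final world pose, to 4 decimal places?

step 1: θ'=-0.4104 (R=1.6667) → pose (-3.9864, -5.3498, -0.4104)
step 2: θ'=-0.1604 (R=-2.5000) → pose (-4.5846, -5.1743, -0.1604)
step 3: θ'=-1.6604 (R=-1.0000) → pose (-3.7483, -6.2509, -1.6604)
step 4: θ'=-0.4104 (R=0.8000) → pose (-3.2707, -7.0561, -0.4104)
step 5: θ'=-0.4104 (straight) → pose (-4.9900, -6.3080, -0.4104)

(-4.9900, -6.3080, -0.4104)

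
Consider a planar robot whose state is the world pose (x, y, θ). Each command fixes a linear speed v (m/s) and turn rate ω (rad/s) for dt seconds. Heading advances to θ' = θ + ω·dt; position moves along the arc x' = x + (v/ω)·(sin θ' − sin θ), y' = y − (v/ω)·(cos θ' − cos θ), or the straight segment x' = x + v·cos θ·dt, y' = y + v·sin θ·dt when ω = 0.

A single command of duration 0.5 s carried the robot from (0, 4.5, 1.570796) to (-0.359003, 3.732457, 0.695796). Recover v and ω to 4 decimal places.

Δθ = 0.695796 − 1.570796 = -0.875000
ω = Δθ/dt = -0.875000/0.5 = -1.7500
R = −Δy/(cos θ' − cos θ) = 1.0000
v = R·ω = 1.0000·-1.7500 = -1.7500

v = -1.7500, ω = -1.7500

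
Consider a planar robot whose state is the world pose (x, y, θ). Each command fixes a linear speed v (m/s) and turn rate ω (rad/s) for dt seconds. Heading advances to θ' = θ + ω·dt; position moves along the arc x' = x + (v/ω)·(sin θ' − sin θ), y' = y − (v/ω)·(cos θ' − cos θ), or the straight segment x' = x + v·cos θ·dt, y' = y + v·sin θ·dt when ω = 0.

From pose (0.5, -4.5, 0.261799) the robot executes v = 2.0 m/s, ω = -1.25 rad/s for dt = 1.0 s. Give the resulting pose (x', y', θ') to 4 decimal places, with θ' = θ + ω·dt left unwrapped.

θ' = 0.2618 + -1.25·1.0 = -0.9882
R = v/ω = 2.0/-1.25 = -1.6000
x' = 0.5 + -1.6000·(sin -0.9882 − sin 0.2618) = 2.2502
y' = -4.5 − -1.6000·(cos -0.9882 − cos 0.2618) = -5.1652

(2.2502, -5.1652, -0.9882)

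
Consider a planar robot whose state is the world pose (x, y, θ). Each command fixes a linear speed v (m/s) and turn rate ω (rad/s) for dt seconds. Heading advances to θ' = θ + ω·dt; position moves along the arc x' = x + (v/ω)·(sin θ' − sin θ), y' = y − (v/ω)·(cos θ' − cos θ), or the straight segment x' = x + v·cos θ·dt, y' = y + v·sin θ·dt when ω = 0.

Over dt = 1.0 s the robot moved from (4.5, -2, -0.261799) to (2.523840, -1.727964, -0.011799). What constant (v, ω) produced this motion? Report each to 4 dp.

v = -2.0000, ω = 0.2500

Δθ = -0.011799 − -0.261799 = 0.250000
ω = Δθ/dt = 0.250000/1.0 = 0.2500
R = Δx/(sin θ' − sin θ) = -8.0000
v = R·ω = -8.0000·0.2500 = -2.0000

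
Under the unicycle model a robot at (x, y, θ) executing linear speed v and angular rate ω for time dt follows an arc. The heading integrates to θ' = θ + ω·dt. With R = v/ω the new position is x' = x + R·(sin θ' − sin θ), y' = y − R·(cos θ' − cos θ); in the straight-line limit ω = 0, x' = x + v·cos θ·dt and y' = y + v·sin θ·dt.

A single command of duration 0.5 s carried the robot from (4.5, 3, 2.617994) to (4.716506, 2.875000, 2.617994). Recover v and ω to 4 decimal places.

Δθ = 2.617994 − 2.617994 = 0.000000
ω = Δθ/dt = 0.000000/0.5 = 0.0000
ω = 0 → v = (Δx·cos θ + Δy·sin θ)/dt = -0.5000

v = -0.5000, ω = 0.0000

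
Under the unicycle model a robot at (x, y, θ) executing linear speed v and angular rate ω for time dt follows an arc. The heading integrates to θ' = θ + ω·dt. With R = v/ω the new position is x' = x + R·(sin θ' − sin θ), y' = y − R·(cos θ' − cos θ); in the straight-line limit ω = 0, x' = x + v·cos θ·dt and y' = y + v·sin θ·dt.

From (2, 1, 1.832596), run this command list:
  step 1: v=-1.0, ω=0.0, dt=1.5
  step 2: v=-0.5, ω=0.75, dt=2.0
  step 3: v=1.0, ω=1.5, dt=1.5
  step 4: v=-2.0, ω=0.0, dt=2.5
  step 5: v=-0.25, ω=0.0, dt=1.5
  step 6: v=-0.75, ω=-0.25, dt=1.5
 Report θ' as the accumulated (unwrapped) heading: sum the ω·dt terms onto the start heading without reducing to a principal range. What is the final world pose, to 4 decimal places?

step 1: θ'=1.8326 (straight) → pose (2.3882, -0.4489, 1.8326)
step 2: θ'=3.3326 (R=-0.6667) → pose (3.1587, -0.9309, 3.3326)
step 3: θ'=5.5826 (R=0.6667) → pose (2.8555, -2.0951, 5.5826)
step 4: θ'=5.5826 (straight) → pose (-0.9668, 1.1283, 5.5826)
step 5: θ'=5.5826 (straight) → pose (-1.2535, 1.3700, 5.5826)
step 6: θ'=5.2076 (R=3.0000) → pose (-1.9591, 2.2378, 5.2076)

(-1.9591, 2.2378, 5.2076)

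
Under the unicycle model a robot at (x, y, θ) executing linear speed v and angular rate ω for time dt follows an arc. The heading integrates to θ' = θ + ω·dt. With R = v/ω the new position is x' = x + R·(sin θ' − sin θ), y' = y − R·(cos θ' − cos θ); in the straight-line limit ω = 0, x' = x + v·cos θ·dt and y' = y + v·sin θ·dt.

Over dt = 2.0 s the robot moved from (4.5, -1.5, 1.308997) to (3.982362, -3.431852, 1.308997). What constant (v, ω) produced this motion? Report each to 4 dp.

v = -1.0000, ω = 0.0000

Δθ = 1.308997 − 1.308997 = 0.000000
ω = Δθ/dt = 0.000000/2.0 = 0.0000
ω = 0 → v = (Δx·cos θ + Δy·sin θ)/dt = -1.0000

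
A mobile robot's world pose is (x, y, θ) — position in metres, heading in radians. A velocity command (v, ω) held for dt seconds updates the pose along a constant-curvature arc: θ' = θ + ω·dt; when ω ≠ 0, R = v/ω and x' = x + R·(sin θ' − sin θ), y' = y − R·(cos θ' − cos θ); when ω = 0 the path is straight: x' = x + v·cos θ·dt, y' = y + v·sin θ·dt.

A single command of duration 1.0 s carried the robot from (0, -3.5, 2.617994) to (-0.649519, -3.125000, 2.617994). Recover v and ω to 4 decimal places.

v = 0.7500, ω = 0.0000

Δθ = 2.617994 − 2.617994 = 0.000000
ω = Δθ/dt = 0.000000/1.0 = 0.0000
ω = 0 → v = (Δx·cos θ + Δy·sin θ)/dt = 0.7500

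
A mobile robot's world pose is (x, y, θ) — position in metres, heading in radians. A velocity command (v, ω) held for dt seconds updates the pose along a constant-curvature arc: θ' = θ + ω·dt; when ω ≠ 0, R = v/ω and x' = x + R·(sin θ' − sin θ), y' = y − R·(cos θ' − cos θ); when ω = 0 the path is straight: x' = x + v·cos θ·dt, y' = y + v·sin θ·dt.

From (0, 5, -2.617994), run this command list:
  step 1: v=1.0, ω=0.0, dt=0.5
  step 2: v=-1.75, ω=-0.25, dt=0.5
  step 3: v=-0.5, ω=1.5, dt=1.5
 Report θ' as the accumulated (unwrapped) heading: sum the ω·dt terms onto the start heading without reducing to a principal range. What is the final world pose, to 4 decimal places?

(0.3785, 5.7399, -0.4930)

step 1: θ'=-2.6180 (straight) → pose (-0.4330, 4.7500, -2.6180)
step 2: θ'=-2.7430 (R=7.0000) → pose (0.3501, 5.1391, -2.7430)
step 3: θ'=-0.4930 (R=-0.3333) → pose (0.3785, 5.7399, -0.4930)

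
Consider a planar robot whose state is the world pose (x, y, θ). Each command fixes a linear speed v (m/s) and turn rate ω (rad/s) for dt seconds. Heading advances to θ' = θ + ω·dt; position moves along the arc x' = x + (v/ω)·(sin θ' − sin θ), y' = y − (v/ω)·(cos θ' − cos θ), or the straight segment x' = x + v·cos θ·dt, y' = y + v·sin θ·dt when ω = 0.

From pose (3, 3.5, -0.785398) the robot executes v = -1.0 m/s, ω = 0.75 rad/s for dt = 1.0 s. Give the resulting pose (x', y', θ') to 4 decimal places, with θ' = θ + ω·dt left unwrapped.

(2.1044, 3.8897, -0.0354)

θ' = -0.7854 + 0.75·1.0 = -0.0354
R = v/ω = -1.0/0.75 = -1.3333
x' = 3 + -1.3333·(sin -0.0354 − sin -0.7854) = 2.1044
y' = 3.5 − -1.3333·(cos -0.0354 − cos -0.7854) = 3.8897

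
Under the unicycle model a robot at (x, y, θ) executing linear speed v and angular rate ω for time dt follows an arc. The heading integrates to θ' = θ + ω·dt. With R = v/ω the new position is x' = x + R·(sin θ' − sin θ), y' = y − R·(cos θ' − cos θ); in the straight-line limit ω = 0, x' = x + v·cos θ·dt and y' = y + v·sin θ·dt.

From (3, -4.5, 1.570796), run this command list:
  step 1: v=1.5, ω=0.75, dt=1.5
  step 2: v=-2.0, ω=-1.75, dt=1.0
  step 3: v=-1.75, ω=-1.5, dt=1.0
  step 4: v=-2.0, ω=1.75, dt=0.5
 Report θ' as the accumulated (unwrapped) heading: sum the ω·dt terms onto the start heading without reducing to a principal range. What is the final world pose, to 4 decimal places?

(-0.2255, -4.5920, 0.3208)

step 1: θ'=2.6958 (R=2.0000) → pose (1.8624, -2.6955, 2.6958)
step 2: θ'=0.9458 (R=1.1429) → pose (2.2964, -4.3953, 0.9458)
step 3: θ'=-0.5542 (R=1.1667) → pose (0.7363, -4.7047, -0.5542)
step 4: θ'=0.3208 (R=-1.1429) → pose (-0.2255, -4.5920, 0.3208)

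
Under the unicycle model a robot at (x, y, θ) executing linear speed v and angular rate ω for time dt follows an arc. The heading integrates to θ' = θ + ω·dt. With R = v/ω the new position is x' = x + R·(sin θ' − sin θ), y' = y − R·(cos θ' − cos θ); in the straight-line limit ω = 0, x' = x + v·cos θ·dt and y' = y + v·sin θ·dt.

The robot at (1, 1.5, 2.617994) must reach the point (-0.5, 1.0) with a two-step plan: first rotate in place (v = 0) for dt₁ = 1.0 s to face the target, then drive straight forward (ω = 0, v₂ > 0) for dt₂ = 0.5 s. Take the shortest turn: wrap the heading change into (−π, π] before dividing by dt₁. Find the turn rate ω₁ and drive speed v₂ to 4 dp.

ω₁ = 0.8453, v₂ = 3.1623

heading to target = atan2(1−1.5, -0.5−1) = -2.8198
Δθ = wrap(-2.8198 − 2.6180) = 0.8453; ω₁ = Δθ/dt₁ = 0.8453
distance = √((-0.5−1)² + (1−1.5)²) = 1.5811; v₂ = distance/dt₂ = 3.1623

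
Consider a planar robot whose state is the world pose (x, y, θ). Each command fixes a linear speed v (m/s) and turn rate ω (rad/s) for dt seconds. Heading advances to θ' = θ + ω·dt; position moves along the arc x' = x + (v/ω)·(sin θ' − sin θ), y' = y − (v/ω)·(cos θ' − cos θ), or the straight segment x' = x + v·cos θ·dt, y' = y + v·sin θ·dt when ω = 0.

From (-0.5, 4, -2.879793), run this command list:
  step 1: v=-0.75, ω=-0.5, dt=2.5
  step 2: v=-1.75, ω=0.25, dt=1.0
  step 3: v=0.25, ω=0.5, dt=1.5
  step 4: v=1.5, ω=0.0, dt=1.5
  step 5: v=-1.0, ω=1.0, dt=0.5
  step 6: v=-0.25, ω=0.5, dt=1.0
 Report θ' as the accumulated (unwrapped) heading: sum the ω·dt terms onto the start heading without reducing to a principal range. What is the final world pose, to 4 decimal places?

(0.3401, 2.4524, -2.1298)

step 1: θ'=-4.1298 (R=1.5000) → pose (1.1408, 3.3764, -4.1298)
step 2: θ'=-3.8798 (R=-7.0000) → pose (2.2753, 2.0500, -3.8798)
step 3: θ'=-3.1298 (R=0.5000) → pose (1.9330, 2.1801, -3.1298)
step 4: θ'=-3.1298 (straight) → pose (-0.3169, 2.1536, -3.1298)
step 5: θ'=-2.6298 (R=-1.0000) → pose (0.1611, 2.2816, -2.6298)
step 6: θ'=-2.1298 (R=-0.5000) → pose (0.3401, 2.4524, -2.1298)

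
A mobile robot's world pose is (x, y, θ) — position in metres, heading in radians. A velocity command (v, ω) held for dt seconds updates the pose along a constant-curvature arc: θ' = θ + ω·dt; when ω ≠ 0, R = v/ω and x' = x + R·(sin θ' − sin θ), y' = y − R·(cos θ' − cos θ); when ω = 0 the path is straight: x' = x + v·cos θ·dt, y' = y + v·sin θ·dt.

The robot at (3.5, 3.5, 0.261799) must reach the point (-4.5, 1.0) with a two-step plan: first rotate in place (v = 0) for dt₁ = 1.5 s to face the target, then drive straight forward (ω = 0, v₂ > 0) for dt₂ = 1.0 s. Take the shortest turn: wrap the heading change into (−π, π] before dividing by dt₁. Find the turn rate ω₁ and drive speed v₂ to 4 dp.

ω₁ = -2.0670, v₂ = 8.3815

heading to target = atan2(1−3.5, -4.5−3.5) = -2.8387
Δθ = wrap(-2.8387 − 0.2618) = -3.1005; ω₁ = Δθ/dt₁ = -2.0670
distance = √((-4.5−3.5)² + (1−3.5)²) = 8.3815; v₂ = distance/dt₂ = 8.3815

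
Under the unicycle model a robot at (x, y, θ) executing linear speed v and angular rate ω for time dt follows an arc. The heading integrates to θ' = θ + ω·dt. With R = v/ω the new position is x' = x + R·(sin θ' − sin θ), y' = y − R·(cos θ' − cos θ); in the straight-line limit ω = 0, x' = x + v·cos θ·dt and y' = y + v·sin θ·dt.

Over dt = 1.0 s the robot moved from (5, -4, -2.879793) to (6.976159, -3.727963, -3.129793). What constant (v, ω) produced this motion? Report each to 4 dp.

v = -2.0000, ω = -0.2500

Δθ = -3.129793 − -2.879793 = -0.250000
ω = Δθ/dt = -0.250000/1.0 = -0.2500
R = Δx/(sin θ' − sin θ) = 8.0000
v = R·ω = 8.0000·-0.2500 = -2.0000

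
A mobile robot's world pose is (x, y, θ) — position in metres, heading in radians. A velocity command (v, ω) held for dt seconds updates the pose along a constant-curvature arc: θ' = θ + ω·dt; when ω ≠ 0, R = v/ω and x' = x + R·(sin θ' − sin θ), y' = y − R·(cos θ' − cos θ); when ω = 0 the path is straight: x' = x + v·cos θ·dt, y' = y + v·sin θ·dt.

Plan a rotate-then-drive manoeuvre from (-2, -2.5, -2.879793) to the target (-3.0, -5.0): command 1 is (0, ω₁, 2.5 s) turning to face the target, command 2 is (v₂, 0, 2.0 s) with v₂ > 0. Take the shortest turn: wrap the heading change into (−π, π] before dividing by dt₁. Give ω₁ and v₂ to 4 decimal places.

ω₁ = 0.3714, v₂ = 1.3463

heading to target = atan2(-5−-2.5, -3−-2) = -1.9513
Δθ = wrap(-1.9513 − -2.8798) = 0.9285; ω₁ = Δθ/dt₁ = 0.3714
distance = √((-3−-2)² + (-5−-2.5)²) = 2.6926; v₂ = distance/dt₂ = 1.3463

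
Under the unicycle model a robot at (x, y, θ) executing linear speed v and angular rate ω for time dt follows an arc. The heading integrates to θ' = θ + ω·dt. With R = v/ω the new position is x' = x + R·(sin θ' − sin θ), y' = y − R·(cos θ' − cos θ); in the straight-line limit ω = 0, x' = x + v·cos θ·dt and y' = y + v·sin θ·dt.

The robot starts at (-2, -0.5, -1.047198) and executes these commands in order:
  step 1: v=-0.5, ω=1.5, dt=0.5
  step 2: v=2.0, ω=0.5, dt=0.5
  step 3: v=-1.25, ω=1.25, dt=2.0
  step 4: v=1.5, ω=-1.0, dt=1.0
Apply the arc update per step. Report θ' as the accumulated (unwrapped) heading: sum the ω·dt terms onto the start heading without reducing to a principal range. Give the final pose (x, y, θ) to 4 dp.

(-2.4274, -0.9551, 1.4528)

step 1: θ'=-0.2972 (R=-0.3333) → pose (-2.1911, -0.3479, -0.2972)
step 2: θ'=-0.0472 (R=4.0000) → pose (-1.2084, -0.5188, -0.0472)
step 3: θ'=2.4528 (R=-1.0000) → pose (-1.8912, -2.2898, 2.4528)
step 4: θ'=1.4528 (R=-1.5000) → pose (-2.4274, -0.9551, 1.4528)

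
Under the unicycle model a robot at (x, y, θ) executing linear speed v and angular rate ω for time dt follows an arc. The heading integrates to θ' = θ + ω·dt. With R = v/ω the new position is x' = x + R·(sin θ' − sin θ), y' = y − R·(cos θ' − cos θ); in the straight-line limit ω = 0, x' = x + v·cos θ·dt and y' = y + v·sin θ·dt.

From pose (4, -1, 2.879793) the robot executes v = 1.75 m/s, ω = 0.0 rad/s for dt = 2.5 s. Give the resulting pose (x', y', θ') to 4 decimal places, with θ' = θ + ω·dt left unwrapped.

(-0.2259, 0.1323, 2.8798)

θ' = 2.8798 + 0.0·2.5 = 2.8798
ω = 0 → straight: x' = 4 + 1.75·cos(2.8798)·2.5 = -0.2259
y' = -1 + 1.75·sin(2.8798)·2.5 = 0.1323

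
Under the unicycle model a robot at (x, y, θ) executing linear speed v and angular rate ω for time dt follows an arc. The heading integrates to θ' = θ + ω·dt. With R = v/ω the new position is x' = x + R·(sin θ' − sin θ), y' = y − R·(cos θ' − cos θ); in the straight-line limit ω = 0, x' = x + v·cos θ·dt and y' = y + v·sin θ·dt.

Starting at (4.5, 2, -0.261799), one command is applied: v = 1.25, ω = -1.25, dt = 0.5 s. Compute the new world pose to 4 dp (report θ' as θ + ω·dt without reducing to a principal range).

θ' = -0.2618 + -1.25·0.5 = -0.8868
R = v/ω = 1.25/-1.25 = -1.0000
x' = 4.5 + -1.0000·(sin -0.8868 − sin -0.2618) = 5.0162
y' = 2 − -1.0000·(cos -0.8868 − cos -0.2618) = 1.6660

(5.0162, 1.6660, -0.8868)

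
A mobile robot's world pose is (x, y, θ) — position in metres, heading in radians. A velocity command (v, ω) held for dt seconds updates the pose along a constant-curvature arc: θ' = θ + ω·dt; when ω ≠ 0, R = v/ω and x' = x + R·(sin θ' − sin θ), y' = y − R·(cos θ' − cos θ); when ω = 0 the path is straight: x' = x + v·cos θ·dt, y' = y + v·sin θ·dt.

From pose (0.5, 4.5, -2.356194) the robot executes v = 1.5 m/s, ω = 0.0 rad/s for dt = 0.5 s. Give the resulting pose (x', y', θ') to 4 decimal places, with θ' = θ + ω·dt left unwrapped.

(-0.0303, 3.9697, -2.3562)

θ' = -2.3562 + 0.0·0.5 = -2.3562
ω = 0 → straight: x' = 0.5 + 1.5·cos(-2.3562)·0.5 = -0.0303
y' = 4.5 + 1.5·sin(-2.3562)·0.5 = 3.9697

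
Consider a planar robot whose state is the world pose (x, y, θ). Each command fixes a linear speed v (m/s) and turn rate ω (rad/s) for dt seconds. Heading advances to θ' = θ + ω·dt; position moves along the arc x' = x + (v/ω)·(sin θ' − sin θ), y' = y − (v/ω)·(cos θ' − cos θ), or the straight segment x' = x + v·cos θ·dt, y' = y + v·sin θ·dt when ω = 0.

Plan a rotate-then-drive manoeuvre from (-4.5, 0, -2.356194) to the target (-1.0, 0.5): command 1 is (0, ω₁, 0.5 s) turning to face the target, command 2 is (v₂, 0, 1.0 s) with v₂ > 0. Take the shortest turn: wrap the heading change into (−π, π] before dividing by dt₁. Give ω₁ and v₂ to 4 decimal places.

ω₁ = 4.9962, v₂ = 3.5355

heading to target = atan2(0.5−0, -1−-4.5) = 0.1419
Δθ = wrap(0.1419 − -2.3562) = 2.4981; ω₁ = Δθ/dt₁ = 4.9962
distance = √((-1−-4.5)² + (0.5−0)²) = 3.5355; v₂ = distance/dt₂ = 3.5355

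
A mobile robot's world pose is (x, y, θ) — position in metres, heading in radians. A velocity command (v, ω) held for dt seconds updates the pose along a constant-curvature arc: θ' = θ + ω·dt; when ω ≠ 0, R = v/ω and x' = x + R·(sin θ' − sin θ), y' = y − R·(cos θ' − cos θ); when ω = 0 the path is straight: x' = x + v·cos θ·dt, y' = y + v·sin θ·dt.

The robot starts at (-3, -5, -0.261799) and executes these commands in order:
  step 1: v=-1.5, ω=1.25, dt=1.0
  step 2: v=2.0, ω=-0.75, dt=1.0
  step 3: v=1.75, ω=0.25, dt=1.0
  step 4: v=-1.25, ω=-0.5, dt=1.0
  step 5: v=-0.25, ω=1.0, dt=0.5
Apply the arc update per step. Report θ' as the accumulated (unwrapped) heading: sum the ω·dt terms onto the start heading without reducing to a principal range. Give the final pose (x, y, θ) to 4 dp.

step 1: θ'=0.9882 (R=-1.2000) → pose (-4.3126, -5.4989, 0.9882)
step 2: θ'=0.2382 (R=-2.6667) → pose (-2.7151, -4.3747, 0.2382)
step 3: θ'=0.4882 (R=7.0000) → pose (-1.0835, -3.7546, 0.4882)
step 4: θ'=-0.0118 (R=2.5000) → pose (-2.2856, -4.0465, -0.0118)
step 5: θ'=0.4882 (R=-0.2500) → pose (-2.4058, -4.0757, 0.4882)

(-2.4058, -4.0757, 0.4882)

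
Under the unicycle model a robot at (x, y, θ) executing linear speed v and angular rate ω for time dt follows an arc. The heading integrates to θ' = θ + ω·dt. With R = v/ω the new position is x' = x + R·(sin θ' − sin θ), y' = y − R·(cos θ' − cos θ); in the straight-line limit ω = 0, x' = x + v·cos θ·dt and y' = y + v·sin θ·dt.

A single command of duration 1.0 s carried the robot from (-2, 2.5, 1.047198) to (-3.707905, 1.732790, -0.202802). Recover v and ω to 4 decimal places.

Δθ = -0.202802 − 1.047198 = -1.250000
ω = Δθ/dt = -1.250000/1.0 = -1.2500
R = Δx/(sin θ' − sin θ) = 1.6000
v = R·ω = 1.6000·-1.2500 = -2.0000

v = -2.0000, ω = -1.2500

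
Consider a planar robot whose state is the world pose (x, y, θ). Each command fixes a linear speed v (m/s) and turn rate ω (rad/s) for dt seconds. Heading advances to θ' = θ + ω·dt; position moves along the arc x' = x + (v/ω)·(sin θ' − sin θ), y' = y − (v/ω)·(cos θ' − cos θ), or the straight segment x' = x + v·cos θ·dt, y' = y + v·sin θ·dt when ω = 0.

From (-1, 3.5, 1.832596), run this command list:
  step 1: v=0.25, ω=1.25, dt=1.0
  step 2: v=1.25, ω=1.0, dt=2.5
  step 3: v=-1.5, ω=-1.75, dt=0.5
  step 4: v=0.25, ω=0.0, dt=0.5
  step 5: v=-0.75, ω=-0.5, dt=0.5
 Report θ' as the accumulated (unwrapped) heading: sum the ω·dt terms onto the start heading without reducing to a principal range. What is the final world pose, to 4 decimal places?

step 1: θ'=3.0826 (R=0.2000) → pose (-1.1814, 3.6479, 3.0826)
step 2: θ'=5.5826 (R=1.2500) → pose (-2.0609, 1.4445, 5.5826)
step 3: θ'=4.7076 (R=0.8571) → pose (-2.3655, 2.1038, 4.7076)
step 4: θ'=4.7076 (straight) → pose (-2.3661, 1.9788, 4.7076)
step 5: θ'=4.4576 (R=1.5000) → pose (-2.3177, 2.3497, 4.4576)

(-2.3177, 2.3497, 4.4576)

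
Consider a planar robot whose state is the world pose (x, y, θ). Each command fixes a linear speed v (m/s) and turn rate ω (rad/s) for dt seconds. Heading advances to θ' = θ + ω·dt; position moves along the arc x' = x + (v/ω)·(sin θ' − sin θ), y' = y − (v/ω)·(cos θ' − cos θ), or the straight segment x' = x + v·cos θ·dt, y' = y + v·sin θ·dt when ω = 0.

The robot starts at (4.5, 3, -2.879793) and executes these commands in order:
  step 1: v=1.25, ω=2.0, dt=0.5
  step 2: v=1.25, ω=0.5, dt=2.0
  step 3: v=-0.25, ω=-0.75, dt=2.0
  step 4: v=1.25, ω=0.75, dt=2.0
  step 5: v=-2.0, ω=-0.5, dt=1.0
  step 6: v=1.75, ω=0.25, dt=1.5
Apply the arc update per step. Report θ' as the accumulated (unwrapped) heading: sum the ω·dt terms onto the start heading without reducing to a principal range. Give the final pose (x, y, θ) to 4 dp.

(4.5338, -2.2168, -1.0048)

step 1: θ'=-1.8798 (R=0.6250) → pose (4.0664, 2.5864, -1.8798)
step 2: θ'=-0.8798 (R=2.5000) → pose (4.5214, 0.2328, -0.8798)
step 3: θ'=-2.3798 (R=0.3333) → pose (4.5482, 0.6865, -2.3798)
step 4: θ'=-0.8798 (R=1.6667) → pose (4.4143, -1.5817, -0.8798)
step 5: θ'=-1.3798 (R=4.0000) → pose (3.5694, 0.2082, -1.3798)
step 6: θ'=-1.0048 (R=7.0000) → pose (4.5338, -2.2168, -1.0048)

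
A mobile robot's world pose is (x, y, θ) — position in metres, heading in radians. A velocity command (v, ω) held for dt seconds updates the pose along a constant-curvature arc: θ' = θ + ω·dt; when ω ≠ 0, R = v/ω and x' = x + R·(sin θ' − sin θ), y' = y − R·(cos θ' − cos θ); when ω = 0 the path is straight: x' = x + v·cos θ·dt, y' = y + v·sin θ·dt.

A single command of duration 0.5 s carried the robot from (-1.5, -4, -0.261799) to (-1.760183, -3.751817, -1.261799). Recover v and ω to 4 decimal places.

Δθ = -1.261799 − -0.261799 = -1.000000
ω = Δθ/dt = -1.000000/0.5 = -2.0000
R = Δx/(sin θ' − sin θ) = 0.3750
v = R·ω = 0.3750·-2.0000 = -0.7500

v = -0.7500, ω = -2.0000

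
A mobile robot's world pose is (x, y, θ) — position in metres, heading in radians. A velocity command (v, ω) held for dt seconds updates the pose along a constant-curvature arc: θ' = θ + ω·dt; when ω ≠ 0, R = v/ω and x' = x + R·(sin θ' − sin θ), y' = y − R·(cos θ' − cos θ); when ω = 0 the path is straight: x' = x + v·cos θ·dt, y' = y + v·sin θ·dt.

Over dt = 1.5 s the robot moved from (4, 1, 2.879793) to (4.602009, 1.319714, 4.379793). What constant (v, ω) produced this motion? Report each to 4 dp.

Δθ = 4.379793 − 2.879793 = 1.500000
ω = Δθ/dt = 1.500000/1.5 = 1.0000
R = Δx/(sin θ' − sin θ) = -0.5000
v = R·ω = -0.5000·1.0000 = -0.5000

v = -0.5000, ω = 1.0000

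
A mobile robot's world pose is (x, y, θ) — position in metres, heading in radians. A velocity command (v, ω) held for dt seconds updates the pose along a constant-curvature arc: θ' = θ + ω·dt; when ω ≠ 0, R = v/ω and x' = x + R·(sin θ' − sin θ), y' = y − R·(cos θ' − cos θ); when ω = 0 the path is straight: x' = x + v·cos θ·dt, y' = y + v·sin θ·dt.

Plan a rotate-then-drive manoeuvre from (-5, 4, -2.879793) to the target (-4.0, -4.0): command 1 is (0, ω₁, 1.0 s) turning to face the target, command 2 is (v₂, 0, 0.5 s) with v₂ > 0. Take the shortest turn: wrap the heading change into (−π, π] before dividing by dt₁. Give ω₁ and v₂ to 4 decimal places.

ω₁ = 1.4334, v₂ = 16.1245

heading to target = atan2(-4−4, -4−-5) = -1.4464
Δθ = wrap(-1.4464 − -2.8798) = 1.4334; ω₁ = Δθ/dt₁ = 1.4334
distance = √((-4−-5)² + (-4−4)²) = 8.0623; v₂ = distance/dt₂ = 16.1245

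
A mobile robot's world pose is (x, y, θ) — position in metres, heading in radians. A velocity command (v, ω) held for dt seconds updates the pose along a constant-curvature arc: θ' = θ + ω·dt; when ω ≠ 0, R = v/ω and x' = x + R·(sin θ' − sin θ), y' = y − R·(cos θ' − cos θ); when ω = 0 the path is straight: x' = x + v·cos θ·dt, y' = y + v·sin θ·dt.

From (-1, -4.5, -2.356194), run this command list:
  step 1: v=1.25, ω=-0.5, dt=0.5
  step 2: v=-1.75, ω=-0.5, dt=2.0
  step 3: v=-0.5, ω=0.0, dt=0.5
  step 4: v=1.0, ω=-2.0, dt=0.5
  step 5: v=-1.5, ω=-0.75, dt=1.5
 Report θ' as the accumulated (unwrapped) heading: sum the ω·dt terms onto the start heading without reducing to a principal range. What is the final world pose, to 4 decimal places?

(0.8720, -6.3966, -5.7312)

step 1: θ'=-2.6062 (R=-2.5000) → pose (-1.4923, -4.8824, -2.6062)
step 2: θ'=-3.6062 (R=3.5000) → pose (1.8616, -4.7636, -3.6062)
step 3: θ'=-3.6062 (straight) → pose (2.0851, -4.8756, -3.6062)
step 4: θ'=-4.6062 (R=-0.5000) → pose (1.8119, -4.4816, -4.6062)
step 5: θ'=-5.7312 (R=2.0000) → pose (0.8720, -6.3966, -5.7312)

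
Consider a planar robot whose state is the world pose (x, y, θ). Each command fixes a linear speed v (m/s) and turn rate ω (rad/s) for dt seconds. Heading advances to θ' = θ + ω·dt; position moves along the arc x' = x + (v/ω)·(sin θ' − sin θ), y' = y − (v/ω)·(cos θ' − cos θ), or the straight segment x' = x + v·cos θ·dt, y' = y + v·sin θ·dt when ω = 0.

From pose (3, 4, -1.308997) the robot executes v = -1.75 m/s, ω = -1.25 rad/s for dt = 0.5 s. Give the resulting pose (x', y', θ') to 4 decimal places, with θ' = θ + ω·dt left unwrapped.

θ' = -1.3090 + -1.25·0.5 = -1.9340
R = v/ω = -1.75/-1.25 = 1.4000
x' = 3 + 1.4000·(sin -1.9340 − sin -1.3090) = 3.0436
y' = 4 − 1.4000·(cos -1.9340 − cos -1.3090) = 4.8597

(3.0436, 4.8597, -1.9340)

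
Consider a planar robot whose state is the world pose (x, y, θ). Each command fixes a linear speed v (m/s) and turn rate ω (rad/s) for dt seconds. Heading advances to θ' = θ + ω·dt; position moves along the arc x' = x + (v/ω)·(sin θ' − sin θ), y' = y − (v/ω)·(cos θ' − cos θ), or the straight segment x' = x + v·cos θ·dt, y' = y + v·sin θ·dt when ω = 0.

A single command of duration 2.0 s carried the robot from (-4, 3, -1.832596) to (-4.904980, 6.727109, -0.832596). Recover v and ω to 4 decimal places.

Δθ = -0.832596 − -1.832596 = 1.000000
ω = Δθ/dt = 1.000000/2.0 = 0.5000
R = −Δy/(cos θ' − cos θ) = -4.0000
v = R·ω = -4.0000·0.5000 = -2.0000

v = -2.0000, ω = 0.5000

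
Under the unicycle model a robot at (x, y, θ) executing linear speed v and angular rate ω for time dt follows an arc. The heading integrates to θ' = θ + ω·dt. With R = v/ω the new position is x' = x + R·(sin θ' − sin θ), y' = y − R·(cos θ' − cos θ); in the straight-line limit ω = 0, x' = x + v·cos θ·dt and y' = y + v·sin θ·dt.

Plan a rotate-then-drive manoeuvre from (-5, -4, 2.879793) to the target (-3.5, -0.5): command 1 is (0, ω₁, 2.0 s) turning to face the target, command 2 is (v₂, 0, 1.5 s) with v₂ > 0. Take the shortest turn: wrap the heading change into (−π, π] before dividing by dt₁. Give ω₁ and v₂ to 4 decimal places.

heading to target = atan2(-0.5−-4, -3.5−-5) = 1.1659
Δθ = wrap(1.1659 − 2.8798) = -1.7139; ω₁ = Δθ/dt₁ = -0.8569
distance = √((-3.5−-5)² + (-0.5−-4)²) = 3.8079; v₂ = distance/dt₂ = 2.5386

ω₁ = -0.8569, v₂ = 2.5386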